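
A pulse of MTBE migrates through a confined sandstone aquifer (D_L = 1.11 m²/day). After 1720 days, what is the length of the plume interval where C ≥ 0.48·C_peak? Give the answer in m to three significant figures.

150 m

The plume is Gaussian with σ = √(2Dt) = √(2 × 1.11 × 1720) = 61.79 m.
C/C_peak = exp(−Δx²/(2σ²)) = 0.48 ⇒ Δx = σ·√(−2 ln 0.48) = 61.79 × 1.212 = 74.89 m.
Width = 2Δx = 150 m.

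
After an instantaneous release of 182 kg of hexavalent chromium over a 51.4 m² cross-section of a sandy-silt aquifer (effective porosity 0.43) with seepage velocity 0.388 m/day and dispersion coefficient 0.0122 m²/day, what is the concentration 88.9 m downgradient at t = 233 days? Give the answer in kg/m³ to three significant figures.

1.13 kg/m³

For an instantaneous plane source, C(x,t) = M/(n_e·A·√(4πDt)) · exp(−(x−vt)²/(4Dt)), with n_e·A the pore (flow) area.
Plume center vt = 0.388 × 233 = 90.404 m, so the well at 88.9 m is 1.504 m upgradient of the peak.
√(4πDt) = 5.977 m, giving peak height M/(n_e·A·√(4πDt)) = 182/(0.43 × 51.4 × 5.977) = 1.378 kg/m³.
(x−vt)²/(4Dt) = (-1.504)²/(4 × 0.0122 × 233) = 0.1989; exp(−0.1989) = 0.8196.
C = 1.378 × 0.8196 = 1.13 kg/m³.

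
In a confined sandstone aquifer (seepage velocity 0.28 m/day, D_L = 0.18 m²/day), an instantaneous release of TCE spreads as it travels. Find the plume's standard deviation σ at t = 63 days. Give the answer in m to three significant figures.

Dispersive spreading gives a Gaussian with σ² = 2Dt; advection only shifts the center.
σ = √(2 × 0.18 × 63) = 4.76 m.

4.76 m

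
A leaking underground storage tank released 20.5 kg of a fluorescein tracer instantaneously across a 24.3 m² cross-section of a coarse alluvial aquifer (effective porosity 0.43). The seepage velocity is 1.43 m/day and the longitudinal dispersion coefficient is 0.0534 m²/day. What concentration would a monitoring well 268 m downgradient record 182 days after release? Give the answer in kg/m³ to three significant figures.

0.0380 kg/m³

For an instantaneous plane source, C(x,t) = M/(n_e·A·√(4πDt)) · exp(−(x−vt)²/(4Dt)), with n_e·A the pore (flow) area.
Plume center vt = 1.43 × 182 = 260.26 m, so the well at 268 m is 7.74 m downgradient of the peak.
√(4πDt) = 11.05 m, giving peak height M/(n_e·A·√(4πDt)) = 20.5/(0.43 × 24.3 × 11.05) = 0.1775 kg/m³.
(x−vt)²/(4Dt) = (7.74)²/(4 × 0.0534 × 182) = 1.541; exp(−1.541) = 0.2142.
C = 0.1775 × 0.2142 = 0.0380 kg/m³.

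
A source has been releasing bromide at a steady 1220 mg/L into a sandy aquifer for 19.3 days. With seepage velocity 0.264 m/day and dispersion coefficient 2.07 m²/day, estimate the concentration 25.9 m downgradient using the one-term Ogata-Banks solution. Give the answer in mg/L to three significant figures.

12.2 mg/L

For a continuous step input, C/C₀ ≈ ½·erfc((x−vt)/(2√(Dt))).
vt = 0.264 × 19.3 = 5.0952 m and 2√(Dt) = 2√(2.07 × 19.3) = 12.64 m.
Argument (x−vt)/(2√(Dt)) = (25.9 − 5.0952)/12.64 = 1.646; ½·erfc(1.646) = 0.009961.
C = 1220 × 0.009961 = 12.2 mg/L.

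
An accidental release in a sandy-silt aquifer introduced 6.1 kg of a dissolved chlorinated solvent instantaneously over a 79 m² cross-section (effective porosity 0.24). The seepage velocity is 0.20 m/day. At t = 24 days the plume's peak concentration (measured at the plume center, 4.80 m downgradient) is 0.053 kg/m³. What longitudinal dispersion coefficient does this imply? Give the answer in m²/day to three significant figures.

At the plume center C_max = M/(n_e·A·√(4πDt)), so D = M²/(4πt·(n_e·A·C_max)²).
n_e·A·C_max = 0.24 × 79 × 0.053 = 1.005 kg/m.
D = 6.1²/(4π × 24 × 1.005²) = 0.122 m²/day.

0.122 m²/day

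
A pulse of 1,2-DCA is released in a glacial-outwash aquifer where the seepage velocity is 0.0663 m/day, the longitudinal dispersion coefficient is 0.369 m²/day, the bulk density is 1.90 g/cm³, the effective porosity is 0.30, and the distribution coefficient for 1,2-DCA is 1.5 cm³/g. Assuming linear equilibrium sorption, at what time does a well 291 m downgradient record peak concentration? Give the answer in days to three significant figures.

Retardation factor R = 1 + ρ_b·K_d/n = 1 + 1.90 × 1.5/0.30 = 10.50.
Sorption retards both mechanisms: v_R = v/R = 0.006314 m/day, D_R = D/R = 0.03514 m²/day.
Peak time from v_R²t² + 2D_R t − x² = 0: t = (√(D_R² + v_R²x²) − D_R)/v_R².
√(D_R² + v_R²x²) = √(0.03514² + 0.006314² × 291²) = 1.838; v_R² = 3.987e-05.
t = (1.838 − 0.03514)/3.987e-05 = 45200 days.

45200 days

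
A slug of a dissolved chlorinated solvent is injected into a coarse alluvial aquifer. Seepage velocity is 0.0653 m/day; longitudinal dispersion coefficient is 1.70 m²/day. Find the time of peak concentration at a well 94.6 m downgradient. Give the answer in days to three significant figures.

1100 days

For the 1D instantaneous-source solution, setting ∂C/∂t = 0 at fixed x gives v²t² + 2Dt − x² = 0, so t = (√(D² + v²x²) − D)/v².
√(D² + v²x²) = √(1.70² + 0.0653² × 94.6²) = 6.407; v² = 0.00426409.
t = (6.407 − 1.70)/0.00426409 = 1100 days (vs. the pure-advection estimate x/v = 1450 d).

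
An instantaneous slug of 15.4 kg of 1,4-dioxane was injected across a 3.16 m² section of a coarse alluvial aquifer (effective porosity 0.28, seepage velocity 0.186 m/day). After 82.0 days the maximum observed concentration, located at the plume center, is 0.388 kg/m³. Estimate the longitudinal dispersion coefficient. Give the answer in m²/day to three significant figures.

At the plume center C_max = M/(n_e·A·√(4πDt)), so D = M²/(4πt·(n_e·A·C_max)²).
n_e·A·C_max = 0.28 × 3.16 × 0.388 = 0.3433 kg/m.
D = 15.4²/(4π × 82.0 × 0.3433²) = 1.95 m²/day.

1.95 m²/day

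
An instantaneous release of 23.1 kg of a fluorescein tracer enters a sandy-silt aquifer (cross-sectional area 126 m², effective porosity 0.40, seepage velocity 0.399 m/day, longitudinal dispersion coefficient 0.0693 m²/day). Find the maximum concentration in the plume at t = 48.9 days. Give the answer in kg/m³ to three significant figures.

The peak of an instantaneous 1D plume sits at x = vt; there the Gaussian factor is 1 and C_max = M/(n_e·A·√(4πDt)), where n_e·A is the pore area the mass is dissolved in.
√(4πDt) = √(4π × 0.0693 × 48.9) = 6.526 m, so C_max = 23.1/(0.40 × 126 × 6.526) = 0.0702 kg/m³.

0.0702 kg/m³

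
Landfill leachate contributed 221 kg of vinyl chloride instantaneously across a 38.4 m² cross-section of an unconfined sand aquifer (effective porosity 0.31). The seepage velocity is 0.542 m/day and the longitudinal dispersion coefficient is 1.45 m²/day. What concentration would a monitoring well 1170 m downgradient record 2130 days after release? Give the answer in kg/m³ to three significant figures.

For an instantaneous plane source, C(x,t) = M/(n_e·A·√(4πDt)) · exp(−(x−vt)²/(4Dt)), with n_e·A the pore (flow) area.
Plume center vt = 0.542 × 2130 = 1154.46 m, so the well at 1170 m is 15.54 m downgradient of the peak.
√(4πDt) = 197.0 m, giving peak height M/(n_e·A·√(4πDt)) = 221/(0.31 × 38.4 × 197.0) = 0.09424 kg/m³.
(x−vt)²/(4Dt) = (15.54)²/(4 × 1.45 × 2130) = 0.01955; exp(−0.01955) = 0.9806.
C = 0.09424 × 0.9806 = 0.0924 kg/m³.

0.0924 kg/m³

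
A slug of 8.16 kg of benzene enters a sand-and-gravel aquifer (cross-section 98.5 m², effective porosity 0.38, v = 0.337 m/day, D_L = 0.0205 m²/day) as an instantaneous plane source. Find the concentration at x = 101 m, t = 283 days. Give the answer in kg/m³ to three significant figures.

0.00652 kg/m³

For an instantaneous plane source, C(x,t) = M/(n_e·A·√(4πDt)) · exp(−(x−vt)²/(4Dt)), with n_e·A the pore (flow) area.
Plume center vt = 0.337 × 283 = 95.371 m, so the well at 101 m is 5.629 m downgradient of the peak.
√(4πDt) = 8.538 m, giving peak height M/(n_e·A·√(4πDt)) = 8.16/(0.38 × 98.5 × 8.538) = 0.02553 kg/m³.
(x−vt)²/(4Dt) = (5.629)²/(4 × 0.0205 × 283) = 1.365; exp(−1.365) = 0.2554.
C = 0.02553 × 0.2554 = 0.00652 kg/m³.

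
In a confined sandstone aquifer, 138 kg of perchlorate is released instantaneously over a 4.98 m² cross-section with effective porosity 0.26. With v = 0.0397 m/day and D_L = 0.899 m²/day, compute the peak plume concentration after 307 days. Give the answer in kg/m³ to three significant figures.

The peak of an instantaneous 1D plume sits at x = vt; there the Gaussian factor is 1 and C_max = M/(n_e·A·√(4πDt)), where n_e·A is the pore area the mass is dissolved in.
√(4πDt) = √(4π × 0.899 × 307) = 58.89 m, so C_max = 138/(0.26 × 4.98 × 58.89) = 1.81 kg/m³.

1.81 kg/m³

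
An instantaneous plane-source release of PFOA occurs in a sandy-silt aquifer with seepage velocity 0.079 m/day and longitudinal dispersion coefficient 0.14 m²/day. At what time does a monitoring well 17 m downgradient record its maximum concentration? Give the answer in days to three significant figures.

194 days

For the 1D instantaneous-source solution, setting ∂C/∂t = 0 at fixed x gives v²t² + 2Dt − x² = 0, so t = (√(D² + v²x²) − D)/v².
√(D² + v²x²) = √(0.14² + 0.079² × 17²) = 1.350; v² = 0.006241.
t = (1.350 − 0.14)/0.006241 = 194 days (vs. the pure-advection estimate x/v = 215 d).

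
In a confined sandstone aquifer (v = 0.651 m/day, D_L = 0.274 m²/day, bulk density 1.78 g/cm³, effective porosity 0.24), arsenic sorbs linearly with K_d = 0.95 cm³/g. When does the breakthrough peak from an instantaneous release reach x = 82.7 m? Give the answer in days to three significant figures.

1020 days

Retardation factor R = 1 + ρ_b·K_d/n = 1 + 1.78 × 0.95/0.24 = 8.046.
Sorption retards both mechanisms: v_R = v/R = 0.08091 m/day, D_R = D/R = 0.03405 m²/day.
Peak time from v_R²t² + 2D_R t − x² = 0: t = (√(D_R² + v_R²x²) − D_R)/v_R².
√(D_R² + v_R²x²) = √(0.03405² + 0.08091² × 82.7²) = 6.691; v_R² = 0.006546.
t = (6.691 − 0.03405)/0.006546 = 1020 days.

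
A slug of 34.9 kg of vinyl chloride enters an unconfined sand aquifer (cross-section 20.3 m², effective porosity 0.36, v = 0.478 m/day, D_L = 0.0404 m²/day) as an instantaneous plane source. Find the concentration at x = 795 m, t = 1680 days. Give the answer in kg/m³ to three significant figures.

0.129 kg/m³

For an instantaneous plane source, C(x,t) = M/(n_e·A·√(4πDt)) · exp(−(x−vt)²/(4Dt)), with n_e·A the pore (flow) area.
Plume center vt = 0.478 × 1680 = 803.04 m, so the well at 795 m is 8.04 m upgradient of the peak.
√(4πDt) = 29.20 m, giving peak height M/(n_e·A·√(4πDt)) = 34.9/(0.36 × 20.3 × 29.20) = 0.1635 kg/m³.
(x−vt)²/(4Dt) = (-8.04)²/(4 × 0.0404 × 1680) = 0.2381; exp(−0.2381) = 0.7881.
C = 0.1635 × 0.7881 = 0.129 kg/m³.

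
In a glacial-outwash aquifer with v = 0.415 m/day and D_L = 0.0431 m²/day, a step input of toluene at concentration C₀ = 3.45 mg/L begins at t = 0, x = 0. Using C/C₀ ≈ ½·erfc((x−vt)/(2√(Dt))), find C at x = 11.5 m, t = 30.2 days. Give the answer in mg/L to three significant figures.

For a continuous step input, C/C₀ ≈ ½·erfc((x−vt)/(2√(Dt))).
vt = 0.415 × 30.2 = 12.533 m and 2√(Dt) = 2√(0.0431 × 30.2) = 2.282 m.
Argument (x−vt)/(2√(Dt)) = (11.5 − 12.533)/2.282 = -0.4527; ½·erfc(-0.4527) = 0.7390.
C = 3.45 × 0.7390 = 2.55 mg/L.

2.55 mg/L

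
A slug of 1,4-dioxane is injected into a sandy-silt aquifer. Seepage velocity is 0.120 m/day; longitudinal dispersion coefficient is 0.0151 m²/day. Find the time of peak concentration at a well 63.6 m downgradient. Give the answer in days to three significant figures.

529 days

For the 1D instantaneous-source solution, setting ∂C/∂t = 0 at fixed x gives v²t² + 2Dt − x² = 0, so t = (√(D² + v²x²) − D)/v².
√(D² + v²x²) = √(0.0151² + 0.120² × 63.6²) = 7.632; v² = 0.0144.
t = (7.632 − 0.0151)/0.0144 = 529 days (vs. the pure-advection estimate x/v = 530 d).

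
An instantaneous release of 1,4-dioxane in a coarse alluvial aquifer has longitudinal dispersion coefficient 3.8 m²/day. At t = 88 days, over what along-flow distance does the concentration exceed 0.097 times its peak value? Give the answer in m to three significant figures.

The plume is Gaussian with σ = √(2Dt) = √(2 × 3.8 × 88) = 25.86 m.
C/C_peak = exp(−Δx²/(2σ²)) = 0.097 ⇒ Δx = σ·√(−2 ln 0.097) = 25.86 × 2.160 = 55.86 m.
Width = 2Δx = 112 m.

112 m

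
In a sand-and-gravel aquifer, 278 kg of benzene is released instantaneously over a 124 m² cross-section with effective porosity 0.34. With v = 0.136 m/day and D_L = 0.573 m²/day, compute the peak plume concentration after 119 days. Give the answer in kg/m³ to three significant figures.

The peak of an instantaneous 1D plume sits at x = vt; there the Gaussian factor is 1 and C_max = M/(n_e·A·√(4πDt)), where n_e·A is the pore area the mass is dissolved in.
√(4πDt) = √(4π × 0.573 × 119) = 29.27 m, so C_max = 278/(0.34 × 124 × 29.27) = 0.225 kg/m³.

0.225 kg/m³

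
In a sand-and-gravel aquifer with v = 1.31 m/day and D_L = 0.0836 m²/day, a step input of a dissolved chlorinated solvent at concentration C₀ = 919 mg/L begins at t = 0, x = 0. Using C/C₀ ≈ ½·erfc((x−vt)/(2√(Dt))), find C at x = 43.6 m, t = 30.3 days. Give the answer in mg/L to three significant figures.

For a continuous step input, C/C₀ ≈ ½·erfc((x−vt)/(2√(Dt))).
vt = 1.31 × 30.3 = 39.693 m and 2√(Dt) = 2√(0.0836 × 30.3) = 3.183 m.
Argument (x−vt)/(2√(Dt)) = (43.6 − 39.693)/3.183 = 1.227; ½·erfc(1.227) = 0.04135.
C = 919 × 0.04135 = 38.0 mg/L.

38.0 mg/L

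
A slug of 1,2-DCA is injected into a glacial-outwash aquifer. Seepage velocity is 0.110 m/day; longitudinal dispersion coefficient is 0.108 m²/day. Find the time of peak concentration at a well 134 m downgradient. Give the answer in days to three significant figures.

1210 days

For the 1D instantaneous-source solution, setting ∂C/∂t = 0 at fixed x gives v²t² + 2Dt − x² = 0, so t = (√(D² + v²x²) − D)/v².
√(D² + v²x²) = √(0.108² + 0.110² × 134²) = 14.74; v² = 0.0121.
t = (14.74 − 0.108)/0.0121 = 1210 days (vs. the pure-advection estimate x/v = 1220 d).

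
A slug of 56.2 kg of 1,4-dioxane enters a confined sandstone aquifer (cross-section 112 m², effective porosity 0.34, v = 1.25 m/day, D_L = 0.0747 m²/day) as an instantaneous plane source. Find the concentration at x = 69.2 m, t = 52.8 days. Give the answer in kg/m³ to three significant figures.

For an instantaneous plane source, C(x,t) = M/(n_e·A·√(4πDt)) · exp(−(x−vt)²/(4Dt)), with n_e·A the pore (flow) area.
Plume center vt = 1.25 × 52.8 = 66 m, so the well at 69.2 m is 3.2 m downgradient of the peak.
√(4πDt) = 7.040 m, giving peak height M/(n_e·A·√(4πDt)) = 56.2/(0.34 × 112 × 7.040) = 0.2096 kg/m³.
(x−vt)²/(4Dt) = (3.2)²/(4 × 0.0747 × 52.8) = 0.6491; exp(−0.6491) = 0.5225.
C = 0.2096 × 0.5225 = 0.110 kg/m³.

0.110 kg/m³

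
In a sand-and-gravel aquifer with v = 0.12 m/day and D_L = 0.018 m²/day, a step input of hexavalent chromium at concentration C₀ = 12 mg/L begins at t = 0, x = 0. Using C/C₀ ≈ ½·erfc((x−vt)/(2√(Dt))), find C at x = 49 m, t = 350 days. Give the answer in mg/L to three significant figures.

For a continuous step input, C/C₀ ≈ ½·erfc((x−vt)/(2√(Dt))).
vt = 0.12 × 350 = 42 m and 2√(Dt) = 2√(0.018 × 350) = 5.020 m.
Argument (x−vt)/(2√(Dt)) = (49 − 42)/5.020 = 1.394; ½·erfc(1.394) = 0.02434.
C = 12 × 0.02434 = 0.292 mg/L.

0.292 mg/L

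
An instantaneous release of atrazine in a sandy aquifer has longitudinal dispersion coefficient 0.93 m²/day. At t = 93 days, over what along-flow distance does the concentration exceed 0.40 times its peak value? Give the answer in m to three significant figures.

The plume is Gaussian with σ = √(2Dt) = √(2 × 0.93 × 93) = 13.15 m.
C/C_peak = exp(−Δx²/(2σ²)) = 0.40 ⇒ Δx = σ·√(−2 ln 0.40) = 13.15 × 1.354 = 17.81 m.
Width = 2Δx = 35.6 m.

35.6 m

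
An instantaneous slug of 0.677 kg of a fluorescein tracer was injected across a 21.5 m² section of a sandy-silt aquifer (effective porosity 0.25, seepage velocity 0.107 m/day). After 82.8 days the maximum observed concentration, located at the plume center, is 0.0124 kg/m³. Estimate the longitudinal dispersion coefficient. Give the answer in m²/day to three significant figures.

0.0992 m²/day

At the plume center C_max = M/(n_e·A·√(4πDt)), so D = M²/(4πt·(n_e·A·C_max)²).
n_e·A·C_max = 0.25 × 21.5 × 0.0124 = 0.06665 kg/m.
D = 0.677²/(4π × 82.8 × 0.06665²) = 0.0992 m²/day.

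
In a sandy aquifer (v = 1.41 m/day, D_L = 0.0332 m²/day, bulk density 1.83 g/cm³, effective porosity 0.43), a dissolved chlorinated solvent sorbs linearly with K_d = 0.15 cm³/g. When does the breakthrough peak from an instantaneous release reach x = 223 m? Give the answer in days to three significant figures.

259 days

Retardation factor R = 1 + ρ_b·K_d/n = 1 + 1.83 × 0.15/0.43 = 1.638.
Sorption retards both mechanisms: v_R = v/R = 0.8608 m/day, D_R = D/R = 0.02027 m²/day.
Peak time from v_R²t² + 2D_R t − x² = 0: t = (√(D_R² + v_R²x²) − D_R)/v_R².
√(D_R² + v_R²x²) = √(0.02027² + 0.8608² × 223²) = 192.0; v_R² = 0.7410.
t = (192.0 − 0.02027)/0.7410 = 259 days.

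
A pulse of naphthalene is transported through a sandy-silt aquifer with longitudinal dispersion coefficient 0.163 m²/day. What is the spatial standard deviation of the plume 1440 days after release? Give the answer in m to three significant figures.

21.7 m

Dispersive spreading gives a Gaussian with σ² = 2Dt; advection only shifts the center.
σ = √(2 × 0.163 × 1440) = 21.7 m.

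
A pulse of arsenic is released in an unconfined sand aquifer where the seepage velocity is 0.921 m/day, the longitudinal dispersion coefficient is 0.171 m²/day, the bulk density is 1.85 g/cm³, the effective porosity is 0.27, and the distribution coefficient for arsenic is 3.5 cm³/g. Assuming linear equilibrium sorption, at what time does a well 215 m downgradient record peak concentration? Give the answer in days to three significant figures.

5830 days

Retardation factor R = 1 + ρ_b·K_d/n = 1 + 1.85 × 3.5/0.27 = 24.98.
Sorption retards both mechanisms: v_R = v/R = 0.03687 m/day, D_R = D/R = 0.006845 m²/day.
Peak time from v_R²t² + 2D_R t − x² = 0: t = (√(D_R² + v_R²x²) − D_R)/v_R².
√(D_R² + v_R²x²) = √(0.006845² + 0.03687² × 215²) = 7.927; v_R² = 0.001359.
t = (7.927 − 0.006845)/0.001359 = 5830 days.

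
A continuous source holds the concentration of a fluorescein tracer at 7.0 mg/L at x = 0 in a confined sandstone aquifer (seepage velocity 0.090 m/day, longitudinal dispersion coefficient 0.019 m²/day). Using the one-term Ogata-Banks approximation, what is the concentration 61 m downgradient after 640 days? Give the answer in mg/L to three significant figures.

1.72 mg/L

For a continuous step input, C/C₀ ≈ ½·erfc((x−vt)/(2√(Dt))).
vt = 0.090 × 640 = 57.6 m and 2√(Dt) = 2√(0.019 × 640) = 6.974 m.
Argument (x−vt)/(2√(Dt)) = (61 − 57.6)/6.974 = 0.4875; ½·erfc(0.4875) = 0.2453.
C = 7.0 × 0.2453 = 1.72 mg/L.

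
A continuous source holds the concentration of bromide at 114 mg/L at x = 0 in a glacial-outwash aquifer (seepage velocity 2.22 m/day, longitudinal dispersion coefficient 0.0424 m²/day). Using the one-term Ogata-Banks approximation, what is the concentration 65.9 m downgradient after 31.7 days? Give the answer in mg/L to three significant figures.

For a continuous step input, C/C₀ ≈ ½·erfc((x−vt)/(2√(Dt))).
vt = 2.22 × 31.7 = 70.374 m and 2√(Dt) = 2√(0.0424 × 31.7) = 2.319 m.
Argument (x−vt)/(2√(Dt)) = (65.9 − 70.374)/2.319 = -1.929; ½·erfc(-1.929) = 0.9968.
C = 114 × 0.9968 = 114 mg/L.

114 mg/L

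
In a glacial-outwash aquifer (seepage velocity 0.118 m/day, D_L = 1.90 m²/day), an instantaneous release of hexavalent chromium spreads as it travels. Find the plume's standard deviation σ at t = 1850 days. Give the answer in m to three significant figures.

83.8 m

Dispersive spreading gives a Gaussian with σ² = 2Dt; advection only shifts the center.
σ = √(2 × 1.90 × 1850) = 83.8 m.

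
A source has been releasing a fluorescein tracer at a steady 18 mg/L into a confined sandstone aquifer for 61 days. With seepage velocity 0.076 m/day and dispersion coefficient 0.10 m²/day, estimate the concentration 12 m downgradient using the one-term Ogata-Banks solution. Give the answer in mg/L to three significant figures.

For a continuous step input, C/C₀ ≈ ½·erfc((x−vt)/(2√(Dt))).
vt = 0.076 × 61 = 4.636 m and 2√(Dt) = 2√(0.10 × 61) = 4.940 m.
Argument (x−vt)/(2√(Dt)) = (12 − 4.636)/4.940 = 1.491; ½·erfc(1.491) = 0.01749.
C = 18 × 0.01749 = 0.315 mg/L.

0.315 mg/L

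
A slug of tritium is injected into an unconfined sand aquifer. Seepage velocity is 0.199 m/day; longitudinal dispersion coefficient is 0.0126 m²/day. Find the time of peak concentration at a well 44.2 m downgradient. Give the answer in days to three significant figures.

For the 1D instantaneous-source solution, setting ∂C/∂t = 0 at fixed x gives v²t² + 2Dt − x² = 0, so t = (√(D² + v²x²) − D)/v².
√(D² + v²x²) = √(0.0126² + 0.199² × 44.2²) = 8.796; v² = 0.039601.
t = (8.796 − 0.0126)/0.039601 = 222 days (vs. the pure-advection estimate x/v = 222 d).

222 days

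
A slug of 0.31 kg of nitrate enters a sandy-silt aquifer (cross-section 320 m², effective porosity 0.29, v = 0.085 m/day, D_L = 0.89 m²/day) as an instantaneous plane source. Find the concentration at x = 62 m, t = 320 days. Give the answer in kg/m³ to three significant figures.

1.93e-05 kg/m³

For an instantaneous plane source, C(x,t) = M/(n_e·A·√(4πDt)) · exp(−(x−vt)²/(4Dt)), with n_e·A the pore (flow) area.
Plume center vt = 0.085 × 320 = 27.2 m, so the well at 62 m is 34.8 m downgradient of the peak.
√(4πDt) = 59.82 m, giving peak height M/(n_e·A·√(4πDt)) = 0.31/(0.29 × 320 × 59.82) = 5.584e-05 kg/m³.
(x−vt)²/(4Dt) = (34.8)²/(4 × 0.89 × 320) = 1.063; exp(−1.063) = 0.3454.
C = 5.584e-05 × 0.3454 = 1.93e-05 kg/m³.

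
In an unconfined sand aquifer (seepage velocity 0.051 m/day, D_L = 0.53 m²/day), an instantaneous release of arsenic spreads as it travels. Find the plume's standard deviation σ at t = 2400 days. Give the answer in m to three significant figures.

50.4 m

Dispersive spreading gives a Gaussian with σ² = 2Dt; advection only shifts the center.
σ = √(2 × 0.53 × 2400) = 50.4 m.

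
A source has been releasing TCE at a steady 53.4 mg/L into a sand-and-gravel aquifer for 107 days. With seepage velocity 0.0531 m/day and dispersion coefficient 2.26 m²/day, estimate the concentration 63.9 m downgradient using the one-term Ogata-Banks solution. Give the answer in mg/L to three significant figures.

0.217 mg/L

For a continuous step input, C/C₀ ≈ ½·erfc((x−vt)/(2√(Dt))).
vt = 0.0531 × 107 = 5.6817 m and 2√(Dt) = 2√(2.26 × 107) = 31.10 m.
Argument (x−vt)/(2√(Dt)) = (63.9 − 5.6817)/31.10 = 1.872; ½·erfc(1.872) = 0.004056.
C = 53.4 × 0.004056 = 0.217 mg/L.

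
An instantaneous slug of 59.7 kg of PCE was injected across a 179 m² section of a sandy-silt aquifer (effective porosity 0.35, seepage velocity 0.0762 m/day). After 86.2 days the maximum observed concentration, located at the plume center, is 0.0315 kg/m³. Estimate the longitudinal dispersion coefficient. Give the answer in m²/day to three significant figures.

0.845 m²/day

At the plume center C_max = M/(n_e·A·√(4πDt)), so D = M²/(4πt·(n_e·A·C_max)²).
n_e·A·C_max = 0.35 × 179 × 0.0315 = 1.973 kg/m.
D = 59.7²/(4π × 86.2 × 1.973²) = 0.845 m²/day.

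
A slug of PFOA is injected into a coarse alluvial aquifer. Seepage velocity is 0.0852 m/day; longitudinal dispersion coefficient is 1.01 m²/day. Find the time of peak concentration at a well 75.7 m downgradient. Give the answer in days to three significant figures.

For the 1D instantaneous-source solution, setting ∂C/∂t = 0 at fixed x gives v²t² + 2Dt − x² = 0, so t = (√(D² + v²x²) − D)/v².
√(D² + v²x²) = √(1.01² + 0.0852² × 75.7²) = 6.528; v² = 0.00725904.
t = (6.528 − 1.01)/0.00725904 = 760 days (vs. the pure-advection estimate x/v = 888 d).

760 days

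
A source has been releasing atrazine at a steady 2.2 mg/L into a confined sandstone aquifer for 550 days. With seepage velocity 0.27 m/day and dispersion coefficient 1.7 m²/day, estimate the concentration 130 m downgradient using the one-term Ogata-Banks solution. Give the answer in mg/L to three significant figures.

1.46 mg/L

For a continuous step input, C/C₀ ≈ ½·erfc((x−vt)/(2√(Dt))).
vt = 0.27 × 550 = 148.5 m and 2√(Dt) = 2√(1.7 × 550) = 61.16 m.
Argument (x−vt)/(2√(Dt)) = (130 − 148.5)/61.16 = -0.3025; ½·erfc(-0.3025) = 0.6656.
C = 2.2 × 0.6656 = 1.46 mg/L.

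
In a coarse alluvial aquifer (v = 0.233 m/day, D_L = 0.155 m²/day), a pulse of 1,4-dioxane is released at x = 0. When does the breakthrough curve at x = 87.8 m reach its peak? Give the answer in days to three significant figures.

374 days

For the 1D instantaneous-source solution, setting ∂C/∂t = 0 at fixed x gives v²t² + 2Dt − x² = 0, so t = (√(D² + v²x²) − D)/v².
√(D² + v²x²) = √(0.155² + 0.233² × 87.8²) = 20.46; v² = 0.054289.
t = (20.46 − 0.155)/0.054289 = 374 days (vs. the pure-advection estimate x/v = 377 d).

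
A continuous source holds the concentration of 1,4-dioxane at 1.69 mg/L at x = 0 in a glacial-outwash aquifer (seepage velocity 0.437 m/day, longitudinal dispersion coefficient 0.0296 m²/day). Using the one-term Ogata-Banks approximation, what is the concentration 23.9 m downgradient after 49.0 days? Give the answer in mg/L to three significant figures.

0.122 mg/L

For a continuous step input, C/C₀ ≈ ½·erfc((x−vt)/(2√(Dt))).
vt = 0.437 × 49.0 = 21.413 m and 2√(Dt) = 2√(0.0296 × 49.0) = 2.409 m.
Argument (x−vt)/(2√(Dt)) = (23.9 − 21.413)/2.409 = 1.032; ½·erfc(1.032) = 0.07222.
C = 1.69 × 0.07222 = 0.122 mg/L.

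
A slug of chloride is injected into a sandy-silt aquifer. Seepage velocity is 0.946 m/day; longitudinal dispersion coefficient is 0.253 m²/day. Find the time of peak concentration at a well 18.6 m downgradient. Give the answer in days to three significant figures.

19.4 days

For the 1D instantaneous-source solution, setting ∂C/∂t = 0 at fixed x gives v²t² + 2Dt − x² = 0, so t = (√(D² + v²x²) − D)/v².
√(D² + v²x²) = √(0.253² + 0.946² × 18.6²) = 17.60; v² = 0.894916.
t = (17.60 − 0.253)/0.894916 = 19.4 days (vs. the pure-advection estimate x/v = 19.7 d).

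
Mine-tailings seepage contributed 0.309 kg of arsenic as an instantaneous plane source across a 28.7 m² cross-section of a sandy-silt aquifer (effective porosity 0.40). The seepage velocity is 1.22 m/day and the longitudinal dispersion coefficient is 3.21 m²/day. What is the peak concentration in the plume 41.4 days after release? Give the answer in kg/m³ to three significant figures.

0.000659 kg/m³

The peak of an instantaneous 1D plume sits at x = vt; there the Gaussian factor is 1 and C_max = M/(n_e·A·√(4πDt)), where n_e·A is the pore area the mass is dissolved in.
√(4πDt) = √(4π × 3.21 × 41.4) = 40.87 m, so C_max = 0.309/(0.40 × 28.7 × 40.87) = 0.000659 kg/m³.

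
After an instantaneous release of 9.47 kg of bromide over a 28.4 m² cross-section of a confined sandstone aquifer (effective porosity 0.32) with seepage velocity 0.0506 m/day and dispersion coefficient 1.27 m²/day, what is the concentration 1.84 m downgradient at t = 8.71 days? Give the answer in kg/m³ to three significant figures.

For an instantaneous plane source, C(x,t) = M/(n_e·A·√(4πDt)) · exp(−(x−vt)²/(4Dt)), with n_e·A the pore (flow) area.
Plume center vt = 0.0506 × 8.71 = 0.440726 m, so the well at 1.84 m is 1.399274 m downgradient of the peak.
√(4πDt) = 11.79 m, giving peak height M/(n_e·A·√(4πDt)) = 9.47/(0.32 × 28.4 × 11.79) = 0.08838 kg/m³.
(x−vt)²/(4Dt) = (1.399274)²/(4 × 1.27 × 8.71) = 0.04425; exp(−0.04425) = 0.9567.
C = 0.08838 × 0.9567 = 0.0846 kg/m³.

0.0846 kg/m³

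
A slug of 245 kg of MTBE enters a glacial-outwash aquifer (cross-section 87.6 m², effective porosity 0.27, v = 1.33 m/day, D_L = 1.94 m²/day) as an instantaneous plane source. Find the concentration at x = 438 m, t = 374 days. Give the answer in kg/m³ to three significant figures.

For an instantaneous plane source, C(x,t) = M/(n_e·A·√(4πDt)) · exp(−(x−vt)²/(4Dt)), with n_e·A the pore (flow) area.
Plume center vt = 1.33 × 374 = 497.42 m, so the well at 438 m is 59.42 m upgradient of the peak.
√(4πDt) = 95.49 m, giving peak height M/(n_e·A·√(4πDt)) = 245/(0.27 × 87.6 × 95.49) = 0.1085 kg/m³.
(x−vt)²/(4Dt) = (-59.42)²/(4 × 1.94 × 374) = 1.217; exp(−1.217) = 0.2961.
C = 0.1085 × 0.2961 = 0.0321 kg/m³.

0.0321 kg/m³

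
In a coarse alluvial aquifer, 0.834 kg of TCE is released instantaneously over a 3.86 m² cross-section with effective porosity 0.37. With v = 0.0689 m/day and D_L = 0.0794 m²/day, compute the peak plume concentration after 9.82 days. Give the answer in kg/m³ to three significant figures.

0.187 kg/m³

The peak of an instantaneous 1D plume sits at x = vt; there the Gaussian factor is 1 and C_max = M/(n_e·A·√(4πDt)), where n_e·A is the pore area the mass is dissolved in.
√(4πDt) = √(4π × 0.0794 × 9.82) = 3.130 m, so C_max = 0.834/(0.37 × 3.86 × 3.130) = 0.187 kg/m³.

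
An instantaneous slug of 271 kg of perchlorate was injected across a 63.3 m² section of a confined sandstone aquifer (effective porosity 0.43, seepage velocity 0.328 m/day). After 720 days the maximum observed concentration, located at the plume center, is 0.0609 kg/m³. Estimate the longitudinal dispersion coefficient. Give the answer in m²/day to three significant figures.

2.95 m²/day

At the plume center C_max = M/(n_e·A·√(4πDt)), so D = M²/(4πt·(n_e·A·C_max)²).
n_e·A·C_max = 0.43 × 63.3 × 0.0609 = 1.658 kg/m.
D = 271²/(4π × 720 × 1.658²) = 2.95 m²/day.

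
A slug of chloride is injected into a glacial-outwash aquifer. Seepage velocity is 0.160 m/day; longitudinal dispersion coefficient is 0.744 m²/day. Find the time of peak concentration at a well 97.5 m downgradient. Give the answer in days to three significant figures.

581 days

For the 1D instantaneous-source solution, setting ∂C/∂t = 0 at fixed x gives v²t² + 2Dt − x² = 0, so t = (√(D² + v²x²) − D)/v².
√(D² + v²x²) = √(0.744² + 0.160² × 97.5²) = 15.62; v² = 0.0256.
t = (15.62 − 0.744)/0.0256 = 581 days (vs. the pure-advection estimate x/v = 609 d).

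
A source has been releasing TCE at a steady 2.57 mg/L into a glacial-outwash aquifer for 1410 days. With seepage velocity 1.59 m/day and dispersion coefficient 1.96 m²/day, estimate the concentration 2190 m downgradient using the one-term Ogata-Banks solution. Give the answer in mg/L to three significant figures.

1.95 mg/L

For a continuous step input, C/C₀ ≈ ½·erfc((x−vt)/(2√(Dt))).
vt = 1.59 × 1410 = 2241.9 m and 2√(Dt) = 2√(1.96 × 1410) = 105.1 m.
Argument (x−vt)/(2√(Dt)) = (2190 − 2241.9)/105.1 = -0.4938; ½·erfc(-0.4938) = 0.7575.
C = 2.57 × 0.7575 = 1.95 mg/L.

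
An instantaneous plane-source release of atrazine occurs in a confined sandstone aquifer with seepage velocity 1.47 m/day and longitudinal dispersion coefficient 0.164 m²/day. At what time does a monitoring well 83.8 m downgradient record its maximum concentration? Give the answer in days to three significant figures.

56.9 days

For the 1D instantaneous-source solution, setting ∂C/∂t = 0 at fixed x gives v²t² + 2Dt − x² = 0, so t = (√(D² + v²x²) − D)/v².
√(D² + v²x²) = √(0.164² + 1.47² × 83.8²) = 123.2; v² = 2.1609.
t = (123.2 − 0.164)/2.1609 = 56.9 days (vs. the pure-advection estimate x/v = 57.0 d).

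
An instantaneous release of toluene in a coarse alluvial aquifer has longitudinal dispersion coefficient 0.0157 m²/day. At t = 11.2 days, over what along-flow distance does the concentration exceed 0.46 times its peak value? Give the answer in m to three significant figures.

1.48 m

The plume is Gaussian with σ = √(2Dt) = √(2 × 0.0157 × 11.2) = 0.5930 m.
C/C_peak = exp(−Δx²/(2σ²)) = 0.46 ⇒ Δx = σ·√(−2 ln 0.46) = 0.5930 × 1.246 = 0.7389 m.
Width = 2Δx = 1.48 m.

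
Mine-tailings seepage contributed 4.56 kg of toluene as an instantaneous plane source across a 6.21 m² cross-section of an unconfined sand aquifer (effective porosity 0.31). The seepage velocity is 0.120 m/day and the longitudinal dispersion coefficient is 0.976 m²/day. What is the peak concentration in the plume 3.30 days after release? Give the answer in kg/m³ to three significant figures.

The peak of an instantaneous 1D plume sits at x = vt; there the Gaussian factor is 1 and C_max = M/(n_e·A·√(4πDt)), where n_e·A is the pore area the mass is dissolved in.
√(4πDt) = √(4π × 0.976 × 3.30) = 6.362 m, so C_max = 4.56/(0.31 × 6.21 × 6.362) = 0.372 kg/m³.

0.372 kg/m³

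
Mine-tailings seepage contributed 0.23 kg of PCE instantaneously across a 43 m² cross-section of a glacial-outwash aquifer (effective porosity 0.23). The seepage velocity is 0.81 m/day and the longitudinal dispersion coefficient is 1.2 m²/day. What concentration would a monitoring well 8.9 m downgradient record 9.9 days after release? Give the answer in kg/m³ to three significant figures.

For an instantaneous plane source, C(x,t) = M/(n_e·A·√(4πDt)) · exp(−(x−vt)²/(4Dt)), with n_e·A the pore (flow) area.
Plume center vt = 0.81 × 9.9 = 8.019 m, so the well at 8.9 m is 0.881 m downgradient of the peak.
√(4πDt) = 12.22 m, giving peak height M/(n_e·A·√(4πDt)) = 0.23/(0.23 × 43 × 12.22) = 0.001903 kg/m³.
(x−vt)²/(4Dt) = (0.881)²/(4 × 1.2 × 9.9) = 0.01633; exp(−0.01633) = 0.9838.
C = 0.001903 × 0.9838 = 0.00187 kg/m³.

0.00187 kg/m³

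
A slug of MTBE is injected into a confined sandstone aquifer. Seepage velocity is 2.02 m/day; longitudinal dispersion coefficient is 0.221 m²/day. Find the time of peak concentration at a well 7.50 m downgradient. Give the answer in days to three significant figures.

3.66 days

For the 1D instantaneous-source solution, setting ∂C/∂t = 0 at fixed x gives v²t² + 2Dt − x² = 0, so t = (√(D² + v²x²) − D)/v².
√(D² + v²x²) = √(0.221² + 2.02² × 7.50²) = 15.15; v² = 4.0804.
t = (15.15 − 0.221)/4.0804 = 3.66 days (vs. the pure-advection estimate x/v = 3.71 d).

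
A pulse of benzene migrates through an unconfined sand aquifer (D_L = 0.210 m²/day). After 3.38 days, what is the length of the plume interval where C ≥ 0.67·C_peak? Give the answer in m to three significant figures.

The plume is Gaussian with σ = √(2Dt) = √(2 × 0.210 × 3.38) = 1.191 m.
C/C_peak = exp(−Δx²/(2σ²)) = 0.67 ⇒ Δx = σ·√(−2 ln 0.67) = 1.191 × 0.8950 = 1.066 m.
Width = 2Δx = 2.13 m.

2.13 m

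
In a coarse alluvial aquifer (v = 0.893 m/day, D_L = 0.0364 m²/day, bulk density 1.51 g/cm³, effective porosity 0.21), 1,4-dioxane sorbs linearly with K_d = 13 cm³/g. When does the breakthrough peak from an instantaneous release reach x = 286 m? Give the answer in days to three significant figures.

Retardation factor R = 1 + ρ_b·K_d/n = 1 + 1.51 × 13/0.21 = 94.48.
Sorption retards both mechanisms: v_R = v/R = 0.009452 m/day, D_R = D/R = 0.0003853 m²/day.
Peak time from v_R²t² + 2D_R t − x² = 0: t = (√(D_R² + v_R²x²) − D_R)/v_R².
√(D_R² + v_R²x²) = √(0.0003853² + 0.009452² × 286²) = 2.703; v_R² = 8.934e-05.
t = (2.703 − 0.0003853)/8.934e-05 = 30300 days.

30300 days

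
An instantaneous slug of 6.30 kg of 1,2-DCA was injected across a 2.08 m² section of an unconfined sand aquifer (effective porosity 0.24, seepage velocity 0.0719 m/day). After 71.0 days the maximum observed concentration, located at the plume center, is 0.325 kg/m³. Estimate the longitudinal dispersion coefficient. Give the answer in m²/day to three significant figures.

At the plume center C_max = M/(n_e·A·√(4πDt)), so D = M²/(4πt·(n_e·A·C_max)²).
n_e·A·C_max = 0.24 × 2.08 × 0.325 = 0.1622 kg/m.
D = 6.30²/(4π × 71.0 × 0.1622²) = 1.69 m²/day.

1.69 m²/day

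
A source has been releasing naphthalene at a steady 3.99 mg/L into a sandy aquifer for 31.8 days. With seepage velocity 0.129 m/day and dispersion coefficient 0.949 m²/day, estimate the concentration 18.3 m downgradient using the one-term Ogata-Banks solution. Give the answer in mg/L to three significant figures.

For a continuous step input, C/C₀ ≈ ½·erfc((x−vt)/(2√(Dt))).
vt = 0.129 × 31.8 = 4.1022 m and 2√(Dt) = 2√(0.949 × 31.8) = 10.99 m.
Argument (x−vt)/(2√(Dt)) = (18.3 − 4.1022)/10.99 = 1.292; ½·erfc(1.292) = 0.03384.
C = 3.99 × 0.03384 = 0.135 mg/L.

0.135 mg/L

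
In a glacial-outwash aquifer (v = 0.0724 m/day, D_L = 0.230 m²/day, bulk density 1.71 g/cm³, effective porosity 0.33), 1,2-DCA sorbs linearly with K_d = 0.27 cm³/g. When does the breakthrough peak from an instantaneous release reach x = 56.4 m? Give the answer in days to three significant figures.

1770 days

Retardation factor R = 1 + ρ_b·K_d/n = 1 + 1.71 × 0.27/0.33 = 2.399.
Sorption retards both mechanisms: v_R = v/R = 0.03018 m/day, D_R = D/R = 0.09587 m²/day.
Peak time from v_R²t² + 2D_R t − x² = 0: t = (√(D_R² + v_R²x²) − D_R)/v_R².
√(D_R² + v_R²x²) = √(0.09587² + 0.03018² × 56.4²) = 1.705; v_R² = 0.0009108.
t = (1.705 − 0.09587)/0.0009108 = 1770 days.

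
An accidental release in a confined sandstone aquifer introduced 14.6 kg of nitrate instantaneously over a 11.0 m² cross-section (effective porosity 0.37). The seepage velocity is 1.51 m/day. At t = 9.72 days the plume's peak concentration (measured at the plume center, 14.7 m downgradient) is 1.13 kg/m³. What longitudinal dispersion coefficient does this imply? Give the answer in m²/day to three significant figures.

0.0825 m²/day

At the plume center C_max = M/(n_e·A·√(4πDt)), so D = M²/(4πt·(n_e·A·C_max)²).
n_e·A·C_max = 0.37 × 11.0 × 1.13 = 4.599 kg/m.
D = 14.6²/(4π × 9.72 × 4.599²) = 0.0825 m²/day.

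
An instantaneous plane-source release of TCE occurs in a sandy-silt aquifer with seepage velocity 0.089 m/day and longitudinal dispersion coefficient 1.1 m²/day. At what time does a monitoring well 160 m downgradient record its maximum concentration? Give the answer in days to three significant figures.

1660 days

For the 1D instantaneous-source solution, setting ∂C/∂t = 0 at fixed x gives v²t² + 2Dt − x² = 0, so t = (√(D² + v²x²) − D)/v².
√(D² + v²x²) = √(1.1² + 0.089² × 160²) = 14.28; v² = 0.007921.
t = (14.28 − 1.1)/0.007921 = 1660 days (vs. the pure-advection estimate x/v = 1800 d).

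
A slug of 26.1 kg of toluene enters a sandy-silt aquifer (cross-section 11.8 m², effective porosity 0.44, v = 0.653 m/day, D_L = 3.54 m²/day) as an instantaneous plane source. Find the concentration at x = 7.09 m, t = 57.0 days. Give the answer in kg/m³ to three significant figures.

For an instantaneous plane source, C(x,t) = M/(n_e·A·√(4πDt)) · exp(−(x−vt)²/(4Dt)), with n_e·A the pore (flow) area.
Plume center vt = 0.653 × 57.0 = 37.221 m, so the well at 7.09 m is 30.131 m upgradient of the peak.
√(4πDt) = 50.36 m, giving peak height M/(n_e·A·√(4πDt)) = 26.1/(0.44 × 11.8 × 50.36) = 0.09982 kg/m³.
(x−vt)²/(4Dt) = (-30.131)²/(4 × 3.54 × 57.0) = 1.125; exp(−1.125) = 0.3247.
C = 0.09982 × 0.3247 = 0.0324 kg/m³.

0.0324 kg/m³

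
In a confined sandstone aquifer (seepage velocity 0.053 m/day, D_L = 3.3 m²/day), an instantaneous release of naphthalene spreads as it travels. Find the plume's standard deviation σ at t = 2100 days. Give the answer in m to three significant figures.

118 m

Dispersive spreading gives a Gaussian with σ² = 2Dt; advection only shifts the center.
σ = √(2 × 3.3 × 2100) = 118 m.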